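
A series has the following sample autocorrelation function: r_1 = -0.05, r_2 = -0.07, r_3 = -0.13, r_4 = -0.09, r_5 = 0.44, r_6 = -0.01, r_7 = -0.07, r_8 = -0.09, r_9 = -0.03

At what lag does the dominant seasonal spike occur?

The largest autocorrelation is r_5 = 0.44; the remaining lags stay at or below -0.01.
The dominant spike at lag 5 indicates a seasonal period of 5.

5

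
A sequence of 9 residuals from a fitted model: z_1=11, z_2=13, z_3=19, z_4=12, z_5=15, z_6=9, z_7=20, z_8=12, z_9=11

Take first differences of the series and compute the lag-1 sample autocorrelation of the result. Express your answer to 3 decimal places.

First differences Δz: 2, 6, -7, 3, -6, 11, -8, -1
Mean of differences = 0.0000
Numerator Σ(Δz_t−Δz̄)(Δz_{t+1}−Δz̄) = -215.0000
Denominator Σ(Δz_t−Δz̄)² = 320.0000
r_1(Δz) = -215.0000 / 320.0000 = -0.672

-0.672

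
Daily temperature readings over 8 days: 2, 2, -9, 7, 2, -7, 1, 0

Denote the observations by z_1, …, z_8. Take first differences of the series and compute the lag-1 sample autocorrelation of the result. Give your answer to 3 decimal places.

First differences Δz: 0, -11, 16, -5, -9, 8, -1
Mean of differences = -0.2857
Numerator Σ(Δz_t−Δz̄)(Δz_{t+1}−Δz̄) = -291.3673
Denominator Σ(Δz_t−Δz̄)² = 547.4286
r_1(Δz) = -291.3673 / 547.4286 = -0.532

-0.532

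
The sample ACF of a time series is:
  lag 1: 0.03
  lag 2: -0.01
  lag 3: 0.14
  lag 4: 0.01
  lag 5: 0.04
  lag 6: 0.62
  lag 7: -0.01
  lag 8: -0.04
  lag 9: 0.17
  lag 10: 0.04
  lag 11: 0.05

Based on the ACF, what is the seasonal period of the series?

6

The largest autocorrelation is r_6 = 0.62; the remaining lags stay at or below 0.17.
The dominant spike at lag 6 indicates a seasonal period of 6.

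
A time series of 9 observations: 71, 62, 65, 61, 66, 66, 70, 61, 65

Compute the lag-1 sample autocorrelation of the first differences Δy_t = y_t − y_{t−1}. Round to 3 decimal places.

-0.552

First differences Δy: -9, 3, -4, 5, 0, 4, -9, 4
Mean of differences = -0.7500
Numerator Σ(Δy_t−Δȳ)(Δy_{t+1}−Δȳ) = -132.3125
Denominator Σ(Δy_t−Δȳ)² = 239.5000
r_1(Δy) = -132.3125 / 239.5000 = -0.552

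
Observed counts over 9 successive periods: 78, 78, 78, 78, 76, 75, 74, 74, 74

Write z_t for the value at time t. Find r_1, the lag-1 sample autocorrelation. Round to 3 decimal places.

Mean z̄ = (78 + 78 + 78 + 78 + 76 + 75 + 74 + 74 + 74)/9 = 76.1111
Numerator Σ_{t=1}^{8}(z_t−z̄)(z_{t+1}−z̄) = 21.8765
Denominator Σ(z_t−z̄)² = 28.8889
r_1 = 21.8765 / 28.8889 = 0.757

0.757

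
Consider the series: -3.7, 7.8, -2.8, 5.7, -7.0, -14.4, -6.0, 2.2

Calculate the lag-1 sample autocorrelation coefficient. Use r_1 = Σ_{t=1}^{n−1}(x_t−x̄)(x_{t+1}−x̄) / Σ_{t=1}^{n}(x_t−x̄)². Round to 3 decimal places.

0.065

Mean x̄ = (-3.7 + 7.8 − 2.8 + 5.7 − 7.0 − 14.4 − 6.0 + 2.2)/8 = -2.2750
Numerator Σ_{t=1}^{7}(x_t−x̄)(x_{t+1}−x̄) = 24.2719
Denominator Σ(x_t−x̄)² = 370.6550
r_1 = 24.2719 / 370.6550 = 0.065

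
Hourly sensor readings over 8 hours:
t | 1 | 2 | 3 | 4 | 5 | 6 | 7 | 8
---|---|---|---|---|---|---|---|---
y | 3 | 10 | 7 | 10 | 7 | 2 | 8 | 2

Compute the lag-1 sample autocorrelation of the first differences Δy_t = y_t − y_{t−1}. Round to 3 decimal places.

-0.522

First differences Δy: 7, -3, 3, -3, -5, 6, -6
Mean of differences = -0.1429
Numerator Σ(Δy_t−Δȳ)(Δy_{t+1}−Δȳ) = -90.3061
Denominator Σ(Δy_t−Δȳ)² = 172.8571
r_1(Δy) = -90.3061 / 172.8571 = -0.522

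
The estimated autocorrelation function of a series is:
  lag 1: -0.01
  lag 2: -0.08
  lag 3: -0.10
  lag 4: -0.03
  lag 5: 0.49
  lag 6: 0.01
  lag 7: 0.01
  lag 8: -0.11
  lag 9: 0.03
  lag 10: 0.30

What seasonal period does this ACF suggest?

5

The largest autocorrelation is r_5 = 0.49, with a weaker echo at lag 10 (0.30); the remaining lags stay at or below 0.03.
The dominant spike at lag 5 indicates a seasonal period of 5.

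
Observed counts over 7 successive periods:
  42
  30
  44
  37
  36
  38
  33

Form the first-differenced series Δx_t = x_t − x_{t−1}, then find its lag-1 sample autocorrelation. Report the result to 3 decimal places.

-0.644

First differences Δx: -12, 14, -7, -1, 2, -5
Mean of differences = -1.5000
Numerator Σ(Δx_t−Δx̄)(Δx_{t+1}−Δx̄) = -261.2500
Denominator Σ(Δx_t−Δx̄)² = 405.5000
r_1(Δx) = -261.2500 / 405.5000 = -0.644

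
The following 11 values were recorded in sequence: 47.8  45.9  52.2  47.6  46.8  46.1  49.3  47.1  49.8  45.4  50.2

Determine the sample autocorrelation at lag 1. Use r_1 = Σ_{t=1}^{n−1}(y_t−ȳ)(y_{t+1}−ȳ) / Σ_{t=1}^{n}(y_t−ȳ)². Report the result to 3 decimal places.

-0.514

Mean ȳ = (47.8 + 45.9 + 52.2 + 47.6 + 46.8 + 46.1 + 49.3 + 47.1 + 49.8 + 45.4 + 50.2)/11 = 48.0182
Numerator Σ_{t=1}^{10}(y_t−ȳ)(y_{t+1}−ȳ) = -22.9476
Denominator Σ(y_t−ȳ)² = 44.6364
r_1 = -22.9476 / 44.6364 = -0.514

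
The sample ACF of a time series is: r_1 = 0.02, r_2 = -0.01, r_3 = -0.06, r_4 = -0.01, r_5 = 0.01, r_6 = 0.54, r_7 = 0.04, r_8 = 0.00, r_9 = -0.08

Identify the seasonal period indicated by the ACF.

The largest autocorrelation is r_6 = 0.54; the remaining lags stay at or below 0.04.
The dominant spike at lag 6 indicates a seasonal period of 6.

6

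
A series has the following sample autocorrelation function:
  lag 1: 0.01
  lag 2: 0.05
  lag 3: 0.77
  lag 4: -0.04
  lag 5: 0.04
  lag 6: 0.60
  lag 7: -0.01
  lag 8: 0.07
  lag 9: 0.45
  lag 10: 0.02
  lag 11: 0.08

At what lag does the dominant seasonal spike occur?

3

The largest autocorrelation is r_3 = 0.77, with weaker echoes at lags 6 (0.60) and 9 (0.45); the remaining lags stay at or below 0.08.
The dominant spike at lag 3 indicates a seasonal period of 3.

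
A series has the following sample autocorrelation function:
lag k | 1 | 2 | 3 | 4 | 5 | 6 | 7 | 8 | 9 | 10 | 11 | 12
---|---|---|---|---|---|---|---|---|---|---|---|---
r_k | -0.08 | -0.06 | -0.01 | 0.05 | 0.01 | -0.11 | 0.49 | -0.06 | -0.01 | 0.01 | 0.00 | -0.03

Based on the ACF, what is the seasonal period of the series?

7

The largest autocorrelation is r_7 = 0.49; the remaining lags stay at or below 0.05.
The dominant spike at lag 7 indicates a seasonal period of 7.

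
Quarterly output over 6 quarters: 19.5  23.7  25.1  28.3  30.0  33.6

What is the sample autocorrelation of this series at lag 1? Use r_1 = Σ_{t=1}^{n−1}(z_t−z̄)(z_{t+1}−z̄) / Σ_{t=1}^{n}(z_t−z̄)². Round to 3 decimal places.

0.417

Mean z̄ = (19.5 + 23.7 + 25.1 + 28.3 + 30.0 + 33.6)/6 = 26.7000
Deviations from mean: -7.2000, -3.0000, -1.6000, 1.6000, 3.3000, 6.9000
Σ(z_t−z̄)(z_{t+1}−z̄) = (21.6000) + (4.8000) + (-2.5600) + (5.2800) + (22.7700) = 51.8900
Denominator Σ(z_t−z̄)² = 124.4600
r_1 = 51.8900 / 124.4600 = 0.417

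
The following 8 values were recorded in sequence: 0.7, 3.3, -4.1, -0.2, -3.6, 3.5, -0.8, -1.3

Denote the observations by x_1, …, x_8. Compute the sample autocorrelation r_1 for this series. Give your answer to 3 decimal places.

Mean x̄ = (0.7 + 3.3 − 4.1 − 0.2 − 3.6 + 3.5 − 0.8 − 1.3)/8 = -0.3125
Deviations from mean: 1.0125, 3.6125, -3.7875, 0.1125, -3.2875, 3.8125, -0.4875, -0.9875
Numerator Σ_{t=1}^{7}(x_t−x̄)(x_{t+1}−x̄) = -24.7314
Denominator Σ(x_t−x̄)² = 54.9888
r_1 = -24.7314 / 54.9888 = -0.450

-0.450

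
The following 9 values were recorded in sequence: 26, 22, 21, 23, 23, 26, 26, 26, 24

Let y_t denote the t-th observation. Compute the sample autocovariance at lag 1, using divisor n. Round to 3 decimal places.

Mean ȳ = (26 + 22 + 21 + 23 + 23 + 26 + 26 + 26 + 24)/9 = 24.1111
Σ_{t=1}^{8}(y_t−ȳ)(y_{t+1}−ȳ) = 12.0988
γ_1 = 12.0988 / 9 = 1.344

1.344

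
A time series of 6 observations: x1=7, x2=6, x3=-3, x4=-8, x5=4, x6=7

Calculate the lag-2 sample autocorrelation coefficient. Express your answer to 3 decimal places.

Mean x̄ = (7 + 6 − 3 − 8 + 4 + 7)/6 = 2.1667
Deviations from mean: 4.8333, 3.8333, -5.1667, -10.1667, 1.8333, 4.8333
Numerator Σ_{t=1}^{4}(x_t−x̄)(x_{t+2}−x̄) = -122.5556
Denominator Σ(x_t−x̄)² = 194.8333
r_2 = -122.5556 / 194.8333 = -0.629

-0.629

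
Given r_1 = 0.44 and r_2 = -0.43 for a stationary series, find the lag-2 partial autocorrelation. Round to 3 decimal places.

φ_{22} = (r_2 − r_1²) / (1 − r_1²)
r_1² = (0.44)² = 0.1936
Numerator = -0.43 − 0.1936 = -0.6236; denominator = 1 − 0.1936 = 0.8064
φ_{22} = -0.6236 / 0.8064 = -0.773

-0.773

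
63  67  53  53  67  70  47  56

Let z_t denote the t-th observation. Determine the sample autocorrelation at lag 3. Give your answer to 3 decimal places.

Mean z̄ = (63 + 67 + 53 + 53 + 67 + 70 + 47 + 56)/8 = 59.5000
Deviations from mean: 3.5000, 7.5000, -6.5000, -6.5000, 7.5000, 10.5000, -12.5000, -3.5000
Numerator Σ_{t=1}^{5}(z_t−z̄)(z_{t+3}−z̄) = 20.2500
Denominator Σ(z_t−z̄)² = 488.0000
r_3 = 20.2500 / 488.0000 = 0.041

0.041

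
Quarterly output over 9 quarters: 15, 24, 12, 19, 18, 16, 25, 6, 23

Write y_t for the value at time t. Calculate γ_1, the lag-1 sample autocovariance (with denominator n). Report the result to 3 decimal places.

Mean ȳ = (15 + 24 + 12 + 19 + 18 + 16 + 25 + 6 + 23)/9 = 17.5556
Σ_{t=1}^{8}(y_t−ȳ)(y_{t+1}−ȳ) = -220.8642
γ_1 = -220.8642 / 9 = -24.540

-24.540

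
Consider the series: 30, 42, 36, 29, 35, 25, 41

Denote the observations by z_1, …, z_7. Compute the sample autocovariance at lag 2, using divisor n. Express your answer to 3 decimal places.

Mean z̄ = (30 + 42 + 36 + 29 + 35 + 25 + 41)/7 = 34.0000
Deviations: -4.0000, 8.0000, 2.0000, -5.0000, 1.0000, -9.0000, 7.0000
Σ_{t=1}^{5}(z_t−z̄)(z_{t+2}−z̄) = 6.0000
γ_2 = 6.0000 / 7 = 0.857

0.857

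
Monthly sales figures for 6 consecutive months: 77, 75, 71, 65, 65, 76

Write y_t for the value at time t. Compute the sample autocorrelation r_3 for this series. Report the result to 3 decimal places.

-0.412

Mean ȳ = (77 + 75 + 71 + 65 + 65 + 76)/6 = 71.5000
Deviations from mean: 5.5000, 3.5000, -0.5000, -6.5000, -6.5000, 4.5000
Σ(y_t−ȳ)(y_{t+3}−ȳ) = (-35.7500) + (-22.7500) + (-2.2500) = -60.7500
Denominator Σ(y_t−ȳ)² = 147.5000
r_3 = -60.7500 / 147.5000 = -0.412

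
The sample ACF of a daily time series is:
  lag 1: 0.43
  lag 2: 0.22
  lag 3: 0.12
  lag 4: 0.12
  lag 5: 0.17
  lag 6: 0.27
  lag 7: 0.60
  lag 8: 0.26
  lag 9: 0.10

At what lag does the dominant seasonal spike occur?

The largest autocorrelation is r_7 = 0.60; the remaining lags stay at or below 0.43. The elevated value at lag 1 (0.43), dropping to 0.22 at lag 2, reflects decaying short-term dependence rather than seasonality.
The dominant spike at lag 7 indicates a seasonal period of 7.

7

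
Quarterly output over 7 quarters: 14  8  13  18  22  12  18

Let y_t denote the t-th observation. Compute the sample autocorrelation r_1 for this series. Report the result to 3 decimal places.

0.046

Mean ȳ = (14 + 8 + 13 + 18 + 22 + 12 + 18)/7 = 15.0000
Deviations from mean: -1.0000, -7.0000, -2.0000, 3.0000, 7.0000, -3.0000, 3.0000
Numerator Σ_{t=1}^{6}(y_t−ȳ)(y_{t+1}−ȳ) = 6.0000
Denominator Σ(y_t−ȳ)² = 130.0000
r_1 = 6.0000 / 130.0000 = 0.046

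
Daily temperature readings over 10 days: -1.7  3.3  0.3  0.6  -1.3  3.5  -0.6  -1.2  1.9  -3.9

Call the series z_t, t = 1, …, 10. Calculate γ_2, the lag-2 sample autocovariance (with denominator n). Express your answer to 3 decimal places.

Mean z̄ = (-1.7 + 3.3 + 0.3 + 0.6 − 1.3 + 3.5 − 0.6 − 1.2 + 1.9 − 3.9)/10 = 0.0900
Σ_{t=1}^{8}(z_t−z̄)(z_{t+2}−z̄) = 3.1668
γ_2 = 3.1668 / 10 = 0.317

0.317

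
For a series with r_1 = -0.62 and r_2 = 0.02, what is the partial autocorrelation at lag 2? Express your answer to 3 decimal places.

-0.592

φ_{22} = (r_2 − r_1²) / (1 − r_1²)
r_1² = (-0.62)² = 0.3844
Numerator = 0.02 − 0.3844 = -0.3644; denominator = 1 − 0.3844 = 0.6156
φ_{22} = -0.3644 / 0.6156 = -0.592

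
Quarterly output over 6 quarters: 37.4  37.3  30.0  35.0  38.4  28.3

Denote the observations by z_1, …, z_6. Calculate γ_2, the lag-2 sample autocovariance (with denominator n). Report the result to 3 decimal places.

-5.453

Mean z̄ = (37.4 + 37.3 + 30.0 + 35.0 + 38.4 + 28.3)/6 = 34.4000
Deviations: 3.0000, 2.9000, -4.4000, 0.6000, 4.0000, -6.1000
Σ_{t=1}^{4}(z_t−z̄)(z_{t+2}−z̄) = -32.7200
γ_2 = -32.7200 / 6 = -5.453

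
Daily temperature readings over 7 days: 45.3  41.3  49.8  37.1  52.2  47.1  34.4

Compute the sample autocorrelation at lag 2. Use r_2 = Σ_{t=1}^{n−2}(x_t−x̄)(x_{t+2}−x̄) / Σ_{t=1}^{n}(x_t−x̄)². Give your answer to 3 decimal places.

-0.099

Mean x̄ = (45.3 + 41.3 + 49.8 + 37.1 + 52.2 + 47.1 + 34.4)/7 = 43.8857
Deviations from mean: 1.4143, -2.5857, 5.9143, -6.7857, 8.3143, 3.2143, -9.4857
Σ(x_t−x̄)(x_{t+2}−x̄) = (8.3645) + (17.5459) + (49.1731) + (-21.8112) + (-78.8669) = -25.5947
Denominator Σ(x_t−x̄)² = 259.1486
r_2 = -25.5947 / 259.1486 = -0.099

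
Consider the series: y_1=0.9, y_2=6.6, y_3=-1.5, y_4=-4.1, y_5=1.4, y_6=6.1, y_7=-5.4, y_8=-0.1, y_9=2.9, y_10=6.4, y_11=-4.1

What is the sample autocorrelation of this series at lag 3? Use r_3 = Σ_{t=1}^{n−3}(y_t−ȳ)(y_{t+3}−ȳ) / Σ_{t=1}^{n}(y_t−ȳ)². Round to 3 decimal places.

Mean ȳ = (0.9 + 6.6 − 1.5 − 4.1 + 1.4 + 6.1 − 5.4 − 0.1 + 2.9 + 6.4 − 4.1)/11 = 0.8273
Numerator Σ_{t=1}^{8}(y_t−ȳ)(y_{t+3}−ȳ) = 1.6241
Denominator Σ(y_t−ȳ)² = 190.4218
r_3 = 1.6241 / 190.4218 = 0.009

0.009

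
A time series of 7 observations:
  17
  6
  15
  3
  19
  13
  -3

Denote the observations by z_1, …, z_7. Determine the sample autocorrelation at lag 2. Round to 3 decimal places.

-0.075

Mean z̄ = (17 + 6 + 15 + 3 + 19 + 13 − 3)/7 = 10.0000
Numerator Σ_{t=1}^{5}(z_t−z̄)(z_{t+2}−z̄) = -30.0000
Denominator Σ(z_t−z̄)² = 398.0000
r_2 = -30.0000 / 398.0000 = -0.075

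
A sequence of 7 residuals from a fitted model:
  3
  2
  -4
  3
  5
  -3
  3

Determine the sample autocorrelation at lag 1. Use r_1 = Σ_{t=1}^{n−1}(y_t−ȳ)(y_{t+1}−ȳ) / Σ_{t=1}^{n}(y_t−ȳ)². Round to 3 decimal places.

-0.411

Mean ȳ = (3 + 2 − 4 + 3 + 5 − 3 + 3)/7 = 1.2857
Deviations from mean: 1.7143, 0.7143, -5.2857, 1.7143, 3.7143, -4.2857, 1.7143
Σ(y_t−ȳ)(y_{t+1}−ȳ) = (1.2245) + (-3.7755) + (-9.0612) + (6.3673) + (-15.9184) + (-7.3469) = -28.5102
Denominator Σ(y_t−ȳ)² = 69.4286
r_1 = -28.5102 / 69.4286 = -0.411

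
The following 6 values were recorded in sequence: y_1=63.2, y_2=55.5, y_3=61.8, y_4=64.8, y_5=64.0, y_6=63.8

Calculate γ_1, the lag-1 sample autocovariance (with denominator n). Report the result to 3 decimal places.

0.409

Mean ȳ = (63.2 + 55.5 + 61.8 + 64.8 + 64.0 + 63.8)/6 = 62.1833
Deviations: 1.0167, -6.6833, -0.3833, 2.6167, 1.8167, 1.6167
Σ_{t=1}^{5}(y_t−ȳ)(y_{t+1}−ȳ) = 2.4547
γ_1 = 2.4547 / 6 = 0.409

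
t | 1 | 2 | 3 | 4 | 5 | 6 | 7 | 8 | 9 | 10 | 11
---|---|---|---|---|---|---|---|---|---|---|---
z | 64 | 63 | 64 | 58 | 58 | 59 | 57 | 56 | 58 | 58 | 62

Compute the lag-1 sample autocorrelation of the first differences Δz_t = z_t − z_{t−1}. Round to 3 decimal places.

-0.158

First differences Δz: -1, 1, -6, 0, 1, -2, -1, 2, 0, 4
Mean of differences = -0.2000
Numerator Σ(Δz_t−Δz̄)(Δz_{t+1}−Δz̄) = -10.0400
Denominator Σ(Δz_t−Δz̄)² = 63.6000
r_1(Δz) = -10.0400 / 63.6000 = -0.158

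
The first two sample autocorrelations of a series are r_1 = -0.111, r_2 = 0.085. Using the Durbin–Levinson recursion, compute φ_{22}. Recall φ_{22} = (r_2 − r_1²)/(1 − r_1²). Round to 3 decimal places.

0.074

φ_{22} = (r_2 − r_1²) / (1 − r_1²)
r_1² = (-0.111)² = 0.012321
Numerator = 0.085 − 0.0123 = 0.0727; denominator = 1 − 0.0123 = 0.9877
φ_{22} = 0.0727 / 0.9877 = 0.074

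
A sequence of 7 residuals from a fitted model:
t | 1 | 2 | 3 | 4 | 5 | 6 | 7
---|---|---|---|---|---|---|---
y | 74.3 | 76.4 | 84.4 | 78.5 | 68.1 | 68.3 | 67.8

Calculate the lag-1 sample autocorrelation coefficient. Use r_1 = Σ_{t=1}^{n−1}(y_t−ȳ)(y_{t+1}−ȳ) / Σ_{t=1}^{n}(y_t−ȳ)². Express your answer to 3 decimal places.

0.479

Mean ȳ = (74.3 + 76.4 + 84.4 + 78.5 + 68.1 + 68.3 + 67.8)/7 = 73.9714
Numerator Σ_{t=1}^{6}(y_t−ȳ)(y_{t+1}−ȳ) = 115.0620
Denominator Σ(y_t−ȳ)² = 239.9943
r_1 = 115.0620 / 239.9943 = 0.479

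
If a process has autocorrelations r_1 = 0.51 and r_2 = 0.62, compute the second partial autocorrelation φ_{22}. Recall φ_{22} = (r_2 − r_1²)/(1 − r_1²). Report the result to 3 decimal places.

φ_{22} = (r_2 − r_1²) / (1 − r_1²)
r_1² = (0.51)² = 0.2601
Numerator = 0.62 − 0.2601 = 0.3599; denominator = 1 − 0.2601 = 0.7399
φ_{22} = 0.3599 / 0.7399 = 0.486

0.486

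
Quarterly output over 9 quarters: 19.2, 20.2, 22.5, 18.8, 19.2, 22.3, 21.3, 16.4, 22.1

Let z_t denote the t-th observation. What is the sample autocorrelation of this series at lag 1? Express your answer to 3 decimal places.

Mean z̄ = (19.2 + 20.2 + 22.5 + 18.8 + 19.2 + 22.3 + 21.3 + 16.4 + 22.1)/9 = 20.2222
Numerator Σ_{t=1}^{8}(z_t−z̄)(z_{t+1}−z̄) = -12.9949
Denominator Σ(z_t−z̄)² = 32.9156
r_1 = -12.9949 / 32.9156 = -0.395

-0.395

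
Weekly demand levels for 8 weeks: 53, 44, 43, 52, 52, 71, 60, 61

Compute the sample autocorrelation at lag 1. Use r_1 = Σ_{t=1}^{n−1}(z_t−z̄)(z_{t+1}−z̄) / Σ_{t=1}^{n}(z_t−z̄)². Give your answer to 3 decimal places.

Mean z̄ = (53 + 44 + 43 + 52 + 52 + 71 + 60 + 61)/8 = 54.5000
Deviations from mean: -1.5000, -10.5000, -11.5000, -2.5000, -2.5000, 16.5000, 5.5000, 6.5000
Numerator Σ_{t=1}^{7}(z_t−z̄)(z_{t+1}−z̄) = 256.7500
Denominator Σ(z_t−z̄)² = 602.0000
r_1 = 256.7500 / 602.0000 = 0.426

0.426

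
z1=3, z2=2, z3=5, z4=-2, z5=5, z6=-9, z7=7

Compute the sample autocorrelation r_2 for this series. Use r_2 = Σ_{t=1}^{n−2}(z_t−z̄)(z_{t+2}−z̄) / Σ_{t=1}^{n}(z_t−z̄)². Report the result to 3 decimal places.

Mean z̄ = (3 + 2 + 5 − 2 + 5 − 9 + 7)/7 = 1.5714
Deviations from mean: 1.4286, 0.4286, 3.4286, -3.5714, 3.4286, -10.5714, 5.4286
Σ(z_t−z̄)(z_{t+2}−z̄) = (4.8980) + (-1.5306) + (11.7551) + (37.7551) + (18.6122) = 71.4898
Denominator Σ(z_t−z̄)² = 179.7143
r_2 = 71.4898 / 179.7143 = 0.398

0.398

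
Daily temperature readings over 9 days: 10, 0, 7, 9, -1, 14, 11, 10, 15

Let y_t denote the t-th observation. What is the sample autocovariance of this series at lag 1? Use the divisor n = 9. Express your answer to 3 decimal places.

Mean ȳ = (10 + 0 + 7 + 9 − 1 + 14 + 11 + 10 + 15)/9 = 8.3333
Σ_{t=1}^{8}(y_t−ȳ)(y_{t+1}−ȳ) = -32.1111
γ_1 = -32.1111 / 9 = -3.568

-3.568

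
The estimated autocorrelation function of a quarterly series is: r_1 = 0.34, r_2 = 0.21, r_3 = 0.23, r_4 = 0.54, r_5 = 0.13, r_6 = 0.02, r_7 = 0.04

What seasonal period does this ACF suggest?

The largest autocorrelation is r_4 = 0.54; the remaining lags stay at or below 0.34. The elevated value at lag 1 (0.34), dropping to 0.21 at lag 2, reflects decaying short-term dependence rather than seasonality.
The dominant spike at lag 4 indicates a seasonal period of 4.

4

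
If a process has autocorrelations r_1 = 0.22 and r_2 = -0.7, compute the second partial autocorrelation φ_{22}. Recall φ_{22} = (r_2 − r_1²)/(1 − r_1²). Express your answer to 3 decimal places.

-0.786

φ_{22} = (r_2 − r_1²) / (1 − r_1²)
r_1² = (0.22)² = 0.0484
Numerator = -0.7 − 0.0484 = -0.7484; denominator = 1 − 0.0484 = 0.9516
φ_{22} = -0.7484 / 0.9516 = -0.786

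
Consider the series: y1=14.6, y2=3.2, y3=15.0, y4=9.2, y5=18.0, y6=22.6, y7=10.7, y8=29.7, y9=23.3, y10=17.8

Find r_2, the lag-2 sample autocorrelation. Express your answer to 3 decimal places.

0.194

Mean ȳ = (14.6 + 3.2 + 15.0 + 9.2 + 18.0 + 22.6 + 10.7 + 29.7 + 23.3 + 17.8)/10 = 16.4100
Numerator Σ_{t=1}^{8}(y_t−ȳ)(y_{t+2}−ȳ) = 103.2418
Denominator Σ(y_t−ȳ)² = 531.2290
r_2 = 103.2418 / 531.2290 = 0.194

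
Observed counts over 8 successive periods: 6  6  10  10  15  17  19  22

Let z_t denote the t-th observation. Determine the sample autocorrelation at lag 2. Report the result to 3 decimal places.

Mean z̄ = (6 + 6 + 10 + 10 + 15 + 17 + 19 + 22)/8 = 13.1250
Deviations from mean: -7.1250, -7.1250, -3.1250, -3.1250, 1.8750, 3.8750, 5.8750, 8.8750
Numerator Σ_{t=1}^{6}(z_t−z̄)(z_{t+2}−z̄) = 71.9688
Denominator Σ(z_t−z̄)² = 252.8750
r_2 = 71.9688 / 252.8750 = 0.285

0.285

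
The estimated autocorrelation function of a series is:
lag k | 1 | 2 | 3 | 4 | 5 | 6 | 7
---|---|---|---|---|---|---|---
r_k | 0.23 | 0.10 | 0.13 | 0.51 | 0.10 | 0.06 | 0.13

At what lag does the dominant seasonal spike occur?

The largest autocorrelation is r_4 = 0.51; the remaining lags stay at or below 0.23. The elevated value at lag 1 (0.23), dropping to 0.10 at lag 2, reflects decaying short-term dependence rather than seasonality.
The dominant spike at lag 4 indicates a seasonal period of 4.

4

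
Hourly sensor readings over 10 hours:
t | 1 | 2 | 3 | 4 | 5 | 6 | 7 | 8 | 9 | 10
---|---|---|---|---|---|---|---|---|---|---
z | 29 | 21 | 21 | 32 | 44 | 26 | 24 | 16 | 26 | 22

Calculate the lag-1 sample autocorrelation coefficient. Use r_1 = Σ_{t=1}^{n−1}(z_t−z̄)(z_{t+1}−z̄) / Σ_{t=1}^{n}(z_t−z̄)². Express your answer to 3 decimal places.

0.200

Mean z̄ = (29 + 21 + 21 + 32 + 44 + 26 + 24 + 16 + 26 + 22)/10 = 26.1000
Numerator Σ_{t=1}^{9}(z_t−z̄)(z_{t+1}−z̄) = 107.7900
Denominator Σ(z_t−z̄)² = 538.9000
r_1 = 107.7900 / 538.9000 = 0.200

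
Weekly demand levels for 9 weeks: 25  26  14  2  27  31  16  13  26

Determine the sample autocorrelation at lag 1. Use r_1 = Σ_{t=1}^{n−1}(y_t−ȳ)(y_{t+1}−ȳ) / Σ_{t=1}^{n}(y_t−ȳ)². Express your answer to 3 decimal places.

Mean ȳ = (25 + 26 + 14 + 2 + 27 + 31 + 16 + 13 + 26)/9 = 20.0000
Numerator Σ_{t=1}^{8}(y_t−ȳ)(y_{t+1}−ȳ) = -5.0000
Denominator Σ(y_t−ȳ)² = 692.0000
r_1 = -5.0000 / 692.0000 = -0.007

-0.007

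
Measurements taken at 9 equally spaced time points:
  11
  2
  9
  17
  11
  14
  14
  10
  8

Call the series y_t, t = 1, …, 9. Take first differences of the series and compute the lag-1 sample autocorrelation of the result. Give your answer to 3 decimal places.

First differences Δy: -9, 7, 8, -6, 3, 0, -4, -2
Mean of differences = -0.3750
Numerator Σ(Δy_t−Δȳ)(Δy_{t+1}−Δȳ) = -62.1406
Denominator Σ(Δy_t−Δȳ)² = 257.8750
r_1(Δy) = -62.1406 / 257.8750 = -0.241

-0.241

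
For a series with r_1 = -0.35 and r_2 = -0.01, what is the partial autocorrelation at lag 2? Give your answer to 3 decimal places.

φ_{22} = (r_2 − r_1²) / (1 − r_1²)
r_1² = (-0.35)² = 0.1225
Numerator = -0.01 − 0.1225 = -0.1325; denominator = 1 − 0.1225 = 0.8775
φ_{22} = -0.1325 / 0.8775 = -0.151

-0.151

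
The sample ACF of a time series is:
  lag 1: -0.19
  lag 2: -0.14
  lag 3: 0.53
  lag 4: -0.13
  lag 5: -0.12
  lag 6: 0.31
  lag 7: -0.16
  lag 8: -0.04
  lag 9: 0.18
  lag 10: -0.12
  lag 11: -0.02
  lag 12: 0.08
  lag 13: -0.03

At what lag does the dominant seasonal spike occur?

3

The largest autocorrelation is r_3 = 0.53, with weaker echoes at lags 6 (0.31) and 9 (0.18); the remaining lags stay at or below 0.08.
The dominant spike at lag 3 indicates a seasonal period of 3.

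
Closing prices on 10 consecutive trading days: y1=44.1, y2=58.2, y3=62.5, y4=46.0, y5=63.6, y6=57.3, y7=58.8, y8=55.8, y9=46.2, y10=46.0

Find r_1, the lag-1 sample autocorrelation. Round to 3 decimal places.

Mean ȳ = (44.1 + 58.2 + 62.5 + 46.0 + 63.6 + 57.3 + 58.8 + 55.8 + 46.2 + 46.0)/10 = 53.8500
Numerator Σ_{t=1}^{9}(y_t−ȳ)(y_{t+1}−ȳ) = -43.7225
Denominator Σ(y_t−ȳ)² = 505.8450
r_1 = -43.7225 / 505.8450 = -0.086

-0.086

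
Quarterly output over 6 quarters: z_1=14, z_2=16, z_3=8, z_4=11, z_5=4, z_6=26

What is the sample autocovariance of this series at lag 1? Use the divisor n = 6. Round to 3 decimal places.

-16.477

Mean z̄ = (14 + 16 + 8 + 11 + 4 + 26)/6 = 13.1667
Deviations: 0.8333, 2.8333, -5.1667, -2.1667, -9.1667, 12.8333
Σ_{t=1}^{5}(z_t−z̄)(z_{t+1}−z̄) = -98.8611
γ_1 = -98.8611 / 6 = -16.477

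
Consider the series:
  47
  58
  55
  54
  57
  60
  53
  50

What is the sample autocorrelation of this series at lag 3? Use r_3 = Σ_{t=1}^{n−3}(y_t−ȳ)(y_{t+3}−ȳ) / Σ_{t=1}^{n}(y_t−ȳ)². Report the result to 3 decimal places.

0.040

Mean ȳ = (47 + 58 + 55 + 54 + 57 + 60 + 53 + 50)/8 = 54.2500
Numerator Σ_{t=1}^{5}(y_t−ȳ)(y_{t+3}−ȳ) = 5.0625
Denominator Σ(y_t−ȳ)² = 127.5000
r_3 = 5.0625 / 127.5000 = 0.040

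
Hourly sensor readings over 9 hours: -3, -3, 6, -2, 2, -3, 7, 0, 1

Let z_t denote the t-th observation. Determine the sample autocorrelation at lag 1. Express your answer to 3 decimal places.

-0.475

Mean z̄ = (-3 − 3 + 6 − 2 + 2 − 3 + 7 + 0 + 1)/9 = 0.5556
Numerator Σ_{t=1}^{8}(z_t−z̄)(z_{t+1}−z̄) = -56.1975
Denominator Σ(z_t−z̄)² = 118.2222
r_1 = -56.1975 / 118.2222 = -0.475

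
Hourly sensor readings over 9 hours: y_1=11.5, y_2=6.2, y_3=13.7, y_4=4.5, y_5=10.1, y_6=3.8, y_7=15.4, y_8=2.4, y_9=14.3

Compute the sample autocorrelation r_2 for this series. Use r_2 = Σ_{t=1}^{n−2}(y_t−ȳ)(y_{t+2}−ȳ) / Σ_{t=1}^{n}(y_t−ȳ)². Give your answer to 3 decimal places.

Mean ȳ = (11.5 + 6.2 + 13.7 + 4.5 + 10.1 + 3.8 + 15.4 + 2.4 + 14.3)/9 = 9.1000
Σ(y_t−ȳ)(y_{t+2}−ȳ) = (11.0400) + (13.3400) + (4.6000) + (24.3800) + (6.3000) + (35.5100) + (32.7600) = 127.9300
Denominator Σ(y_t−ȳ)² = 197.2000
r_2 = 127.9300 / 197.2000 = 0.649

0.649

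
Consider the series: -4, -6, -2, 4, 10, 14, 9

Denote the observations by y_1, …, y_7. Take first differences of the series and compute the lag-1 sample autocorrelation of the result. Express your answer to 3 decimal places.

0.076

First differences Δy: -2, 4, 6, 6, 4, -5
Mean of differences = 2.1667
Numerator Σ(Δy_t−Δȳ)(Δy_{t+1}−Δȳ) = 7.9722
Denominator Σ(Δy_t−Δȳ)² = 104.8333
r_1(Δy) = 7.9722 / 104.8333 = 0.076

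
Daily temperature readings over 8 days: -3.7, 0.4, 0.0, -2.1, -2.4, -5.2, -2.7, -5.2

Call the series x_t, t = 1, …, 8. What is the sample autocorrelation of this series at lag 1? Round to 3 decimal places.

Mean x̄ = (-3.7 + 0.4 + 0.0 − 2.1 − 2.4 − 5.2 − 2.7 − 5.2)/8 = -2.6125
Deviations from mean: -1.0875, 3.0125, 2.6125, 0.5125, 0.2125, -2.5875, -0.0875, -2.5875
Σ(x_t−x̄)(x_{t+1}−x̄) = (-3.2761) + (7.8702) + (1.3389) + (0.1089) + (-0.5498) + (0.2264) + (0.2264) = 5.9448
Denominator Σ(x_t−x̄)² = 30.7888
r_1 = 5.9448 / 30.7888 = 0.193

0.193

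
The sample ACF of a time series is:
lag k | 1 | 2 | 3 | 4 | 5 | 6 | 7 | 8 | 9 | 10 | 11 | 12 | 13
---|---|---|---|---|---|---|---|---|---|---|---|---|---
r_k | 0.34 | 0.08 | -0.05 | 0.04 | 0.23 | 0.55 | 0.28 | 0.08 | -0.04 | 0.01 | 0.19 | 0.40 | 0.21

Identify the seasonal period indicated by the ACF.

The largest autocorrelation is r_6 = 0.55, with a weaker echo at lag 12 (0.40); the remaining lags stay at or below 0.34. The elevated value at lag 1 (0.34), dropping to 0.08 at lag 2, reflects decaying short-term dependence rather than seasonality.
The dominant spike at lag 6 indicates a seasonal period of 6.

6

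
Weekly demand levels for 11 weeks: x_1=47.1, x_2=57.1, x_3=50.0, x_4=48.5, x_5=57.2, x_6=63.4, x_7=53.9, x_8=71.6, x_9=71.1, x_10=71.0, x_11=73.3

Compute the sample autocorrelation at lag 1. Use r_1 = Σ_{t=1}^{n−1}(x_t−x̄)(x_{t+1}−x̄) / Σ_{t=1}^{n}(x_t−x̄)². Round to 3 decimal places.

Mean x̄ = (47.1 + 57.1 + 50.0 + 48.5 + 57.2 + 63.4 + 53.9 + 71.6 + 71.1 + 71.0 + 73.3)/11 = 60.3818
Numerator Σ_{t=1}^{10}(x_t−x̄)(x_{t+1}−x̄) = 508.1533
Denominator Σ(x_t−x̄)² = 1017.7364
r_1 = 508.1533 / 1017.7364 = 0.499

0.499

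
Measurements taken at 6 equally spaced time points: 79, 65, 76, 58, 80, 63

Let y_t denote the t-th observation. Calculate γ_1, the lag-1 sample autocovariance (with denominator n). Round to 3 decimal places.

-56.144

Mean ȳ = (79 + 65 + 76 + 58 + 80 + 63)/6 = 70.1667
Σ_{t=1}^{5}(y_t−ȳ)(y_{t+1}−ȳ) = -336.8611
γ_1 = -336.8611 / 6 = -56.144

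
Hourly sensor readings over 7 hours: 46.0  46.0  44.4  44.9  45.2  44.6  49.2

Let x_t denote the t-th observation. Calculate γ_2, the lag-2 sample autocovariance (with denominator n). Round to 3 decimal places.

-0.101

Mean x̄ = (46.0 + 46.0 + 44.4 + 44.9 + 45.2 + 44.6 + 49.2)/7 = 45.7571
Σ_{t=1}^{5}(x_t−x̄)(x_{t+2}−x̄) = -0.7080
γ_2 = -0.7080 / 7 = -0.101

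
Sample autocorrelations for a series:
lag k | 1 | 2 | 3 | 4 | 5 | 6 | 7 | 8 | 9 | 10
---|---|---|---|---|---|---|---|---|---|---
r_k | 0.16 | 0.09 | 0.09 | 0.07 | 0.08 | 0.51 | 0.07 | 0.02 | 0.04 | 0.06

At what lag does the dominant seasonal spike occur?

The largest autocorrelation is r_6 = 0.51; the remaining lags stay at or below 0.16.
The dominant spike at lag 6 indicates a seasonal period of 6.

6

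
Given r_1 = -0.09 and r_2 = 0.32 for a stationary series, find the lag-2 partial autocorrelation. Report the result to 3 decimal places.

0.314

φ_{22} = (r_2 − r_1²) / (1 − r_1²)
r_1² = (-0.09)² = 0.0081
Numerator = 0.32 − 0.0081 = 0.3119; denominator = 1 − 0.0081 = 0.9919
φ_{22} = 0.3119 / 0.9919 = 0.314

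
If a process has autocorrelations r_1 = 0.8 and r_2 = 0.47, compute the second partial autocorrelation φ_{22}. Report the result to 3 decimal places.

φ_{22} = (r_2 − r_1²) / (1 − r_1²)
r_1² = (0.8)² = 0.64
Numerator = 0.47 − 0.6400 = -0.1700; denominator = 1 − 0.6400 = 0.3600
φ_{22} = -0.1700 / 0.3600 = -0.472

-0.472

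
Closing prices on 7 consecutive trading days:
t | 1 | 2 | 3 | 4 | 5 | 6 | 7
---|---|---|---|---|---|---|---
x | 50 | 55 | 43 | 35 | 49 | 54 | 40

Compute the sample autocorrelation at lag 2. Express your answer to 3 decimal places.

-0.660

Mean x̄ = (50 + 55 + 43 + 35 + 49 + 54 + 40)/7 = 46.5714
Deviations from mean: 3.4286, 8.4286, -3.5714, -11.5714, 2.4286, 7.4286, -6.5714
Numerator Σ_{t=1}^{5}(x_t−x̄)(x_{t+2}−x̄) = -220.3673
Denominator Σ(x_t−x̄)² = 333.7143
r_2 = -220.3673 / 333.7143 = -0.660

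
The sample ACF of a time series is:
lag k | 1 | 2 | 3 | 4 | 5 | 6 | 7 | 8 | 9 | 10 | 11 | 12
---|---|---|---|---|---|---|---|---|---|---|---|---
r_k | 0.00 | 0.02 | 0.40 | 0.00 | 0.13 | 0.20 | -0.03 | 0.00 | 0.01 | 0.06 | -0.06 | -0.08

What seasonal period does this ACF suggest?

3

The largest autocorrelation is r_3 = 0.40, with a weaker echo at lag 6 (0.20); the remaining lags stay at or below 0.13.
The dominant spike at lag 3 indicates a seasonal period of 3.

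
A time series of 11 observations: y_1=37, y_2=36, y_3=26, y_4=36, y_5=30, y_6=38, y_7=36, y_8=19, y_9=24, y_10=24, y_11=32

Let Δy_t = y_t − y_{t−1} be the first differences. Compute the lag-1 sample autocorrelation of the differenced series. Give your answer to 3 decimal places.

-0.399

First differences Δy: -1, -10, 10, -6, 8, -2, -17, 5, 0, 8
Mean of differences = -0.5000
Numerator Σ(Δy_t−Δȳ)(Δy_{t+1}−Δȳ) = -271.2500
Denominator Σ(Δy_t−Δȳ)² = 680.5000
r_1(Δy) = -271.2500 / 680.5000 = -0.399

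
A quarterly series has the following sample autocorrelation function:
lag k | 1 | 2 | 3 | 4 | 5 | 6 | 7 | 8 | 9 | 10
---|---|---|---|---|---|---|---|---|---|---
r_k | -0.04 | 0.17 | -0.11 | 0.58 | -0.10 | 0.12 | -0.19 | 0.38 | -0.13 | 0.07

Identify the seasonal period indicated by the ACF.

The largest autocorrelation is r_4 = 0.58, with a weaker echo at lag 8 (0.38); the remaining lags stay at or below 0.17.
The dominant spike at lag 4 indicates a seasonal period of 4.

4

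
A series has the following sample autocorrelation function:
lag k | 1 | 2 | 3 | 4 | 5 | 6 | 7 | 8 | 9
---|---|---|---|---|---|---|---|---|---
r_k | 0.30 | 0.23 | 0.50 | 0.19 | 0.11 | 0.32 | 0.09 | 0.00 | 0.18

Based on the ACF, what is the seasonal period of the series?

3

The largest autocorrelation is r_3 = 0.50, with a weaker echo at lag 6 (0.32); the remaining lags stay at or below 0.30. The elevated value at lag 1 (0.30), dropping to 0.23 at lag 2, reflects decaying short-term dependence rather than seasonality.
The dominant spike at lag 3 indicates a seasonal period of 3.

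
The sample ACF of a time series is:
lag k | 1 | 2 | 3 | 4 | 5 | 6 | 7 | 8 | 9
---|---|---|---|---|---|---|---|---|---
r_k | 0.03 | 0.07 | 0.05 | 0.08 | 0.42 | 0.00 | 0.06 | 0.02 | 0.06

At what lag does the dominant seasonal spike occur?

The largest autocorrelation is r_5 = 0.42; the remaining lags stay at or below 0.08.
The dominant spike at lag 5 indicates a seasonal period of 5.

5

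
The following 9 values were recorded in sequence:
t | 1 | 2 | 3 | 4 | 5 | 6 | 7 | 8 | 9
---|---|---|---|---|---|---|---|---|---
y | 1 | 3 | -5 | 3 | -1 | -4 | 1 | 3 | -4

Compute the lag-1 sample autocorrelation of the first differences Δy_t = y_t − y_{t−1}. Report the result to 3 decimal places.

First differences Δy: 2, -8, 8, -4, -3, 5, 2, -7
Mean of differences = -0.6250
Numerator Σ(Δy_t−Δȳ)(Δy_{t+1}−Δȳ) = -119.3906
Denominator Σ(Δy_t−Δȳ)² = 231.8750
r_1(Δy) = -119.3906 / 231.8750 = -0.515

-0.515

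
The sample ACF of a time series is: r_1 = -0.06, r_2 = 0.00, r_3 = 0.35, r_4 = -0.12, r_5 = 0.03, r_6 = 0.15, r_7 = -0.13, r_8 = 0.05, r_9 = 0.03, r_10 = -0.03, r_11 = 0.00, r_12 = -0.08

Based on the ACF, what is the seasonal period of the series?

3

The largest autocorrelation is r_3 = 0.35, with a weaker echo at lag 6 (0.15); the remaining lags stay at or below 0.05.
The dominant spike at lag 3 indicates a seasonal period of 3.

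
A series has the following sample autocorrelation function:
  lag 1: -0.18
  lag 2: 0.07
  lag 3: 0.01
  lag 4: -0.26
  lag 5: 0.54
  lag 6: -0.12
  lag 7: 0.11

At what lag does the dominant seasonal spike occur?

The largest autocorrelation is r_5 = 0.54; the remaining lags stay at or below 0.11.
The dominant spike at lag 5 indicates a seasonal period of 5.

5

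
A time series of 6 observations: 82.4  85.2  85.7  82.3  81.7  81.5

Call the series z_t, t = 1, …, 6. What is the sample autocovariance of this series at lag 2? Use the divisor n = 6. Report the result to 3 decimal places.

Mean z̄ = (82.4 + 85.2 + 85.7 + 82.3 + 81.7 + 81.5)/6 = 83.1333
Deviations: -0.7333, 2.0667, 2.5667, -0.8333, -1.4333, -1.6333
Σ_{t=1}^{4}(z_t−z̄)(z_{t+2}−z̄) = -5.9222
γ_2 = -5.9222 / 6 = -0.987

-0.987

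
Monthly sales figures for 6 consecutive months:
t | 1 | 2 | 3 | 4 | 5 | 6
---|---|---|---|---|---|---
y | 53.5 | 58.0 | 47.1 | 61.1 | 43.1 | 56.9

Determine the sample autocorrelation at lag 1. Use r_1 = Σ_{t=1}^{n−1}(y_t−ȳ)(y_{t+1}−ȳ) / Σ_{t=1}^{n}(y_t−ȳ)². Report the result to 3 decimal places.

-0.809

Mean ȳ = (53.5 + 58.0 + 47.1 + 61.1 + 43.1 + 56.9)/6 = 53.2833
Numerator Σ_{t=1}^{5}(y_t−ȳ)(y_{t+1}−ȳ) = -192.9053
Denominator Σ(y_t−ȳ)² = 238.4083
r_1 = -192.9053 / 238.4083 = -0.809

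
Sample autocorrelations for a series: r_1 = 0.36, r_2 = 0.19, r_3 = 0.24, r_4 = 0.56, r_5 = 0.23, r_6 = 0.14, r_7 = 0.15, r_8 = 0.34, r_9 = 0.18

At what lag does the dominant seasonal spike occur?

4

The largest autocorrelation is r_4 = 0.56; the remaining lags stay at or below 0.36. The elevated value at lag 1 (0.36), dropping to 0.19 at lag 2, reflects decaying short-term dependence rather than seasonality.
The dominant spike at lag 4 indicates a seasonal period of 4.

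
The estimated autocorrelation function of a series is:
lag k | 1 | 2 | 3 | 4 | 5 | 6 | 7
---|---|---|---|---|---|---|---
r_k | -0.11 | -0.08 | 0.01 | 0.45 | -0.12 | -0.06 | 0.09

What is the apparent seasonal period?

The largest autocorrelation is r_4 = 0.45; the remaining lags stay at or below 0.09.
The dominant spike at lag 4 indicates a seasonal period of 4.

4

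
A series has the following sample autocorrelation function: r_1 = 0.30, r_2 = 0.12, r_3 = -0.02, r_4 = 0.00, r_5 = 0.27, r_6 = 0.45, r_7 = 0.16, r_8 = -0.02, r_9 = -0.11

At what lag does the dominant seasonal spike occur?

6

The largest autocorrelation is r_6 = 0.45; the remaining lags stay at or below 0.30. The elevated value at lag 1 (0.30), dropping to 0.12 at lag 2, reflects decaying short-term dependence rather than seasonality.
The dominant spike at lag 6 indicates a seasonal period of 6.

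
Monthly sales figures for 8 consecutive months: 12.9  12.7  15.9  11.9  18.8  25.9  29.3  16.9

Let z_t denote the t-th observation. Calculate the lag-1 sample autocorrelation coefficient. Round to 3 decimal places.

0.448

Mean z̄ = (12.9 + 12.7 + 15.9 + 11.9 + 18.8 + 25.9 + 29.3 + 16.9)/8 = 18.0375
Deviations from mean: -5.1375, -5.3375, -2.1375, -6.1375, 0.7625, 7.8625, 11.2625, -1.1375
Σ(z_t−z̄)(z_{t+1}−z̄) = (27.4214) + (11.4089) + (13.1189) + (-4.6798) + (5.9952) + (88.5514) + (-12.8111) = 129.0048
Denominator Σ(z_t−z̄)² = 287.6588
r_1 = 129.0048 / 287.6588 = 0.448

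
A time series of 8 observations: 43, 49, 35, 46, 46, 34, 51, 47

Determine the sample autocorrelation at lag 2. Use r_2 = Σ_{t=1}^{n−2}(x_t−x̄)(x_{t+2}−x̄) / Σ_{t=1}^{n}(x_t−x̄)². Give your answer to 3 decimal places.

Mean x̄ = (43 + 49 + 35 + 46 + 46 + 34 + 51 + 47)/8 = 43.8750
Deviations from mean: -0.8750, 5.1250, -8.8750, 2.1250, 2.1250, -9.8750, 7.1250, 3.1250
Σ(x_t−x̄)(x_{t+2}−x̄) = (7.7656) + (10.8906) + (-18.8594) + (-20.9844) + (15.1406) + (-30.8594) = -36.9063
Denominator Σ(x_t−x̄)² = 272.8750
r_2 = -36.9063 / 272.8750 = -0.135

-0.135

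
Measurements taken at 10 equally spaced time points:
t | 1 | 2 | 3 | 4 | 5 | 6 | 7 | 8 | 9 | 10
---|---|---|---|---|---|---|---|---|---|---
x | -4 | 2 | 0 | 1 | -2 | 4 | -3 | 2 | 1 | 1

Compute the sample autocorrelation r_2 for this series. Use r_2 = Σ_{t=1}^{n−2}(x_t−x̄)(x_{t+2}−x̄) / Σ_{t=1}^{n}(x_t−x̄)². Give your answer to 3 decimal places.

0.333

Mean x̄ = (-4 + 2 + 0 + 1 − 2 + 4 − 3 + 2 + 1 + 1)/10 = 0.2000
Numerator Σ_{t=1}^{8}(x_t−x̄)(x_{t+2}−x̄) = 18.5200
Denominator Σ(x_t−x̄)² = 55.6000
r_2 = 18.5200 / 55.6000 = 0.333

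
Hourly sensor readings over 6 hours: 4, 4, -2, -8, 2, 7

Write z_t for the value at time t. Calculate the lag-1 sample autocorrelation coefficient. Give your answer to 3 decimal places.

Mean z̄ = (4 + 4 − 2 − 8 + 2 + 7)/6 = 1.1667
Numerator Σ_{t=1}^{5}(z_t−z̄)(z_{t+1}−z̄) = 25.3056
Denominator Σ(z_t−z̄)² = 144.8333
r_1 = 25.3056 / 144.8333 = 0.175

0.175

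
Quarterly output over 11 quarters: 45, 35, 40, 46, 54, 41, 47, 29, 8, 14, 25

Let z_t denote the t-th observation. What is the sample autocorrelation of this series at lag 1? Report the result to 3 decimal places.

0.629

Mean z̄ = (45 + 35 + 40 + 46 + 54 + 41 + 47 + 29 + 8 + 14 + 25)/11 = 34.9091
Numerator Σ_{t=1}^{10}(z_t−z̄)(z_{t+1}−z̄) = 1316.9008
Denominator Σ(z_t−z̄)² = 2092.9091
r_1 = 1316.9008 / 2092.9091 = 0.629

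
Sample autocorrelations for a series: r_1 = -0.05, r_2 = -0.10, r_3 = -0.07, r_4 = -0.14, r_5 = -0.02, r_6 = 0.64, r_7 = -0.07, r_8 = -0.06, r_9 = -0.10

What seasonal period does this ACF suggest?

6

The largest autocorrelation is r_6 = 0.64; the remaining lags stay at or below -0.02.
The dominant spike at lag 6 indicates a seasonal period of 6.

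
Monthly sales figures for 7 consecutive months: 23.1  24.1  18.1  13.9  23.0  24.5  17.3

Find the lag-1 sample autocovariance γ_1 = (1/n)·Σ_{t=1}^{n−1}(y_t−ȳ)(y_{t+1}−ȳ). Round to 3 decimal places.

-0.403

Mean ȳ = (23.1 + 24.1 + 18.1 + 13.9 + 23.0 + 24.5 + 17.3)/7 = 20.5714
Deviations: 2.5286, 3.5286, -2.4714, -6.6714, 2.4286, 3.9286, -3.2714
Σ_{t=1}^{6}(y_t−ȳ)(y_{t+1}−ȳ) = -2.8237
γ_1 = -2.8237 / 7 = -0.403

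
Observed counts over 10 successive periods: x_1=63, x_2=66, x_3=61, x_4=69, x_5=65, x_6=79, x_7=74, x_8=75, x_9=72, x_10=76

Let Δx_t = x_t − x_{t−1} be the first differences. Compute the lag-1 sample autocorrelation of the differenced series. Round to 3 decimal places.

-0.712

First differences Δx: 3, -5, 8, -4, 14, -5, 1, -3, 4
Mean of differences = 1.4444
Numerator Σ(Δx_t−Δx̄)(Δx_{t+1}−Δx̄) = -243.7531
Denominator Σ(Δx_t−Δx̄)² = 342.2222
r_1(Δx) = -243.7531 / 342.2222 = -0.712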